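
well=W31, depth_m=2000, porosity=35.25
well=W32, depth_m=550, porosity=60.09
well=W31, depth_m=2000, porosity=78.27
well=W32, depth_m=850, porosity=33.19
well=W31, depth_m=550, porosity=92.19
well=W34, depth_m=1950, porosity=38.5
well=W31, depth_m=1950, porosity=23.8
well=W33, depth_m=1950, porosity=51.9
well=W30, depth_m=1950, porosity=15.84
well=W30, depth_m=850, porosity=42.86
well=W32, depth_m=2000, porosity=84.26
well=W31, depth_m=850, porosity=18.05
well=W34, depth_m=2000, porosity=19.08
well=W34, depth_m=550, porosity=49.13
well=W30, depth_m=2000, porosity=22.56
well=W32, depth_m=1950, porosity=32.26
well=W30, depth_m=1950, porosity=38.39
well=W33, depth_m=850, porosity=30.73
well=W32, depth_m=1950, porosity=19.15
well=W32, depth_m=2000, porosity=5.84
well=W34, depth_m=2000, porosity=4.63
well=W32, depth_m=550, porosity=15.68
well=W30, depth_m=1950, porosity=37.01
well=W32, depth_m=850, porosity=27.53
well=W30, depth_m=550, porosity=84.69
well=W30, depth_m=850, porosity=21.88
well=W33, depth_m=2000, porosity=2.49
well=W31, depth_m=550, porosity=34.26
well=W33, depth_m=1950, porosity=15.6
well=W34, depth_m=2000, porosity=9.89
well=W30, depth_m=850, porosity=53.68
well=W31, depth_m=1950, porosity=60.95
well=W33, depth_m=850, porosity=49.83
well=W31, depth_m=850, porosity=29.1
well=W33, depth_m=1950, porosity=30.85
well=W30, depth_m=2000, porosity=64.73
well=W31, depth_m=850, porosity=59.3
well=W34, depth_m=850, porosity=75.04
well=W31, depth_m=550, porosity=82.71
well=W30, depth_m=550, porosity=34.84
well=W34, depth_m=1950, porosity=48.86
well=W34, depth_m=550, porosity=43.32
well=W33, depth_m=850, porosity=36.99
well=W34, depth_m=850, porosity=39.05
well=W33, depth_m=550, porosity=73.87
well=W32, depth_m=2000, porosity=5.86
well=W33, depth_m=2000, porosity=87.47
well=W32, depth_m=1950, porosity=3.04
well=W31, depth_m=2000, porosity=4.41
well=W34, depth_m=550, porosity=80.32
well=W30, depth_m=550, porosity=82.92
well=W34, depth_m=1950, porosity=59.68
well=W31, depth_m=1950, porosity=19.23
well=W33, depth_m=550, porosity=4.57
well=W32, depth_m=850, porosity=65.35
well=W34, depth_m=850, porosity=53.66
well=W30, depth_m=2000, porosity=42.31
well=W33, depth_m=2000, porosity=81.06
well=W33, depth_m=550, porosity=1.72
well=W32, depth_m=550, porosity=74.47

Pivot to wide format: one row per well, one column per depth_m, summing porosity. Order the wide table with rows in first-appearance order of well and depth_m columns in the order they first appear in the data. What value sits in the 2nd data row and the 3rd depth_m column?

With rows in first-appearance order of well, row 2 is well=W32. depth_m columns in first-appearance order: 2000, 550, 850, 1950; column 3 is 850.
Long rows with well=W32, depth_m=850: 33.19 + 27.53 + 65.35 = 126.07.

126.07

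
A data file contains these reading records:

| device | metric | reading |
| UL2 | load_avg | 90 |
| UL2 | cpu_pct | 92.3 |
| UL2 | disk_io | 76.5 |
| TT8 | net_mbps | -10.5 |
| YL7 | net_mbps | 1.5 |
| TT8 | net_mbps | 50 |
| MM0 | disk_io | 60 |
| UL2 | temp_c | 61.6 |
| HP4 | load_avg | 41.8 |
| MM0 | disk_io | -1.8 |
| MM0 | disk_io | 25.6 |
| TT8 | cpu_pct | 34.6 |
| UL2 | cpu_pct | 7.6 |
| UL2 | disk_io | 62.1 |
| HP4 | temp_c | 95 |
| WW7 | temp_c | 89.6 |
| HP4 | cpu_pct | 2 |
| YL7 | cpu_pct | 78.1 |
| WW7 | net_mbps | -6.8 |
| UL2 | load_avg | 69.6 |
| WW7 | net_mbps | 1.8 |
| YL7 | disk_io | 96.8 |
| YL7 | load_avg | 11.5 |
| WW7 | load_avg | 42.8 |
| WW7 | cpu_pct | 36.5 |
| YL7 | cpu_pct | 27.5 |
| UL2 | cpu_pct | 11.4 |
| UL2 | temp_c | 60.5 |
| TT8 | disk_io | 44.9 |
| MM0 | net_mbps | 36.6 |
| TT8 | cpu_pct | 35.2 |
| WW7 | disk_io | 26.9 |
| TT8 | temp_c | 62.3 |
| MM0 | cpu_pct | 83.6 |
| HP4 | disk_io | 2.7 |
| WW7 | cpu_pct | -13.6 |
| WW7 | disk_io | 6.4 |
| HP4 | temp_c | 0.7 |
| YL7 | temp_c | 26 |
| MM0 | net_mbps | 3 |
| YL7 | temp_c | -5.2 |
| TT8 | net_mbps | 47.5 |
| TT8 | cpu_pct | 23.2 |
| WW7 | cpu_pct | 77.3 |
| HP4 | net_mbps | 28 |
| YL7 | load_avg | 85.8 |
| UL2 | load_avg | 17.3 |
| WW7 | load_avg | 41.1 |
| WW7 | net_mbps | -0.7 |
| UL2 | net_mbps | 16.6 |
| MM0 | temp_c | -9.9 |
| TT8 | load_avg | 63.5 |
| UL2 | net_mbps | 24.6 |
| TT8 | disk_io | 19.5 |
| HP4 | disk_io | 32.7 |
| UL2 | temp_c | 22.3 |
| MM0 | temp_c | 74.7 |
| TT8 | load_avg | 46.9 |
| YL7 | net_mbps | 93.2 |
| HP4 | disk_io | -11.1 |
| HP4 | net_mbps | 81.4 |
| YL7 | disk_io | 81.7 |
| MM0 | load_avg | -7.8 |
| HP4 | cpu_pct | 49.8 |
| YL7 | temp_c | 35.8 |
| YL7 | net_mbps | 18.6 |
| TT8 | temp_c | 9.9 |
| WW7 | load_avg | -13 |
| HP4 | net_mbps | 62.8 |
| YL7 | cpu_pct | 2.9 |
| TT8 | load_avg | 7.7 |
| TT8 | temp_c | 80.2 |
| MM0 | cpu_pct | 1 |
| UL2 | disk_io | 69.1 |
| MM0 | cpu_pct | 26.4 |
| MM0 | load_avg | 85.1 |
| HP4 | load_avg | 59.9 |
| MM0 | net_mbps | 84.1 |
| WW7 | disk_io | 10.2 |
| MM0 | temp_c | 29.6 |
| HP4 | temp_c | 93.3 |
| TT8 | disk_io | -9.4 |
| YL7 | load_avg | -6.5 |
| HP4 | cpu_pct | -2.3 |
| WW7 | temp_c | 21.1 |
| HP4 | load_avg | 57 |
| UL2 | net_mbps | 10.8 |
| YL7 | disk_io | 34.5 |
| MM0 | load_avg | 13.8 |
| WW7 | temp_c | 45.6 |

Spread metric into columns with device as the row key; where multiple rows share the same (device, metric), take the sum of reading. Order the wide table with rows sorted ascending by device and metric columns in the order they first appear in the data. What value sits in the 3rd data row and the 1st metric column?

118.1

With rows sorted ascending by device, row 3 is device=TT8. metric columns in first-appearance order: load_avg, cpu_pct, disk_io, net_mbps, temp_c; column 1 is load_avg.
Long rows with device=TT8, metric=load_avg: 63.5 + 46.9 + 7.7 = 118.1.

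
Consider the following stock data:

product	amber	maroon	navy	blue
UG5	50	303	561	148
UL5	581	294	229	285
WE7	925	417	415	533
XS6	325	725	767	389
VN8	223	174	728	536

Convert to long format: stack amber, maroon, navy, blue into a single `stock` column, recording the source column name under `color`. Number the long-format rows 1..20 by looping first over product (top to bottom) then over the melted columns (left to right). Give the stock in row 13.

325

20 rows total (5 × 4). Row 13: index ⌊(13-1)/4⌋ = 3 into product → XS6; (13-1) mod 4 = 0 into the melted columns → amber.
So row 13 is (XS6, amber, 325); stock = 325.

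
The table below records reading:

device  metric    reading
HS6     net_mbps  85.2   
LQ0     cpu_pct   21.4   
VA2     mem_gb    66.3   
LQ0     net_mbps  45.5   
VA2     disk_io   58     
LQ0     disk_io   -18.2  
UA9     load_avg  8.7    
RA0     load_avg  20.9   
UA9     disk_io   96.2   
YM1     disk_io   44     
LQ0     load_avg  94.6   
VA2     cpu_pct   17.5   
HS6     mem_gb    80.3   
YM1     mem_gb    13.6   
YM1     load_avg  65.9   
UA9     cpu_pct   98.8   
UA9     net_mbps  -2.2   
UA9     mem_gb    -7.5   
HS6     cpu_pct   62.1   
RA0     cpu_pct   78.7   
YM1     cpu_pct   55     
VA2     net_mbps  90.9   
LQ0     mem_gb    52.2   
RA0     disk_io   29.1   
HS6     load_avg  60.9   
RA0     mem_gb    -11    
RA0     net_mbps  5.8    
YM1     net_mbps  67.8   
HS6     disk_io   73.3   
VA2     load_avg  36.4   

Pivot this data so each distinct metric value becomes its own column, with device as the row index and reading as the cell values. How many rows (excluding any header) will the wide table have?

6 distinct device values → 6 rows.

6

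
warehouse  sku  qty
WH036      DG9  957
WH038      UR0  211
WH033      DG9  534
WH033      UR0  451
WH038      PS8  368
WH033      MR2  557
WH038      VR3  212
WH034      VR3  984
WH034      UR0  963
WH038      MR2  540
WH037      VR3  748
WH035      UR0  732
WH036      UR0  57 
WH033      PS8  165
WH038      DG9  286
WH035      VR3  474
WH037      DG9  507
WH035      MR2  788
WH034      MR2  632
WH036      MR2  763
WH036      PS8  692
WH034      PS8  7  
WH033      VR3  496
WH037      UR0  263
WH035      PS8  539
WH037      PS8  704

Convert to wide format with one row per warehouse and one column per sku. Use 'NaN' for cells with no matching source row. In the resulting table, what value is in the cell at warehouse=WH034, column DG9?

No long-format row has warehouse=WH034 and sku=DG9, so the cell is NaN.

NaN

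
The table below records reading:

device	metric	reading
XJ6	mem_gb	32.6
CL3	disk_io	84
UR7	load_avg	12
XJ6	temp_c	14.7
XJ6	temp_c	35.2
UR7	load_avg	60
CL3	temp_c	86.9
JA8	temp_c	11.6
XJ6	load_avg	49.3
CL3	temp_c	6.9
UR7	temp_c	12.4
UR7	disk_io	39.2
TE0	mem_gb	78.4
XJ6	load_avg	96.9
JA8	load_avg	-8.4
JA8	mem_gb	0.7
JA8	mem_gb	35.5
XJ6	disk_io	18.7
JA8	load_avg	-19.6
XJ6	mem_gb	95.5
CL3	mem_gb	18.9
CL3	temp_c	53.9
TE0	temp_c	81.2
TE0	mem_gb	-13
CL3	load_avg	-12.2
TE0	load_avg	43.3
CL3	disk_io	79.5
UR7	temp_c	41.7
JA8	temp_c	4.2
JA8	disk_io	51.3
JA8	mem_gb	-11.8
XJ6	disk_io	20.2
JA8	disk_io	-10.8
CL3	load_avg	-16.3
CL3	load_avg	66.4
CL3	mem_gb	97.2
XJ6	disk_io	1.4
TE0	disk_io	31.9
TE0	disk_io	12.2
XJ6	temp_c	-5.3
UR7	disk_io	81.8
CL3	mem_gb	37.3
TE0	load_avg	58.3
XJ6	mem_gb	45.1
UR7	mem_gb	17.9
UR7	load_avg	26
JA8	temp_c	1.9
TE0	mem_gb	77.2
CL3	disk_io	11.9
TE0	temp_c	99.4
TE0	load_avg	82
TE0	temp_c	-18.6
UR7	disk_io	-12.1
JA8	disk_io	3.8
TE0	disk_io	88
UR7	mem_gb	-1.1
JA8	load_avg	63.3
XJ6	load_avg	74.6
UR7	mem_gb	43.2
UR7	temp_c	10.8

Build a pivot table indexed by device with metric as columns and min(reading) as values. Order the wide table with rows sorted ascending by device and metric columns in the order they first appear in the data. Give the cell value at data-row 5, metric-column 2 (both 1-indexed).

With rows sorted ascending by device, row 5 is device=XJ6. metric columns in first-appearance order: mem_gb, disk_io, load_avg, temp_c; column 2 is disk_io.
Long rows with device=XJ6, metric=disk_io: min(18.7, 20.2, 1.4) = 1.4.

1.4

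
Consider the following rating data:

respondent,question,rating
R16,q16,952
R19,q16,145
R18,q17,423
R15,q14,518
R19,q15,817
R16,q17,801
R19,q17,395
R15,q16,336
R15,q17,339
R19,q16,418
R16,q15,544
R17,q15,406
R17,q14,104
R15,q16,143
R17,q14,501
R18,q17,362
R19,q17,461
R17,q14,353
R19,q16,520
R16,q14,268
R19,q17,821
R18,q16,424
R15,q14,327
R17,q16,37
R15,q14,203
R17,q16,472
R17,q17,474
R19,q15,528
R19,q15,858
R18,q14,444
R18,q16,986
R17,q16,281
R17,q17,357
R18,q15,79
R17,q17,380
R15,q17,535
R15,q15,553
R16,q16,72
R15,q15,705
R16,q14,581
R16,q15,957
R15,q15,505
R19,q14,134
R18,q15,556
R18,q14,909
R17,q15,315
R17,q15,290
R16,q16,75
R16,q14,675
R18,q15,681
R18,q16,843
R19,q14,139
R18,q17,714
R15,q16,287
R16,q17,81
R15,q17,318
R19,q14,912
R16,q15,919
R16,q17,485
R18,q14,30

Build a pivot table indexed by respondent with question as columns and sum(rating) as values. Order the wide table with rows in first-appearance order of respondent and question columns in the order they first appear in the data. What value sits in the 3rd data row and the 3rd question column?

With rows in first-appearance order of respondent, row 3 is respondent=R18. question columns in first-appearance order: q16, q17, q14, q15; column 3 is q14.
Long rows with respondent=R18, question=q14: 444 + 909 + 30 = 1383.

1383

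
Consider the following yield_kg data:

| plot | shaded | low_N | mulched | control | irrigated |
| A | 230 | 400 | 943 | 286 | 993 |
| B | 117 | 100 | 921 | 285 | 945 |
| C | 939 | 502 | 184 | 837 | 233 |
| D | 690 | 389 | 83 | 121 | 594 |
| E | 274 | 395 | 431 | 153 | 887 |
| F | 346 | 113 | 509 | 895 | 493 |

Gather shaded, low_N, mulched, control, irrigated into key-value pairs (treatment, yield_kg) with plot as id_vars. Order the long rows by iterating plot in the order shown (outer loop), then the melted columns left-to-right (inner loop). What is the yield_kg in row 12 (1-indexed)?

502

30 rows total (6 × 5). Row 12: index ⌊(12-1)/5⌋ = 2 into plot → C; (12-1) mod 5 = 1 into the melted columns → low_N.
So row 12 is (C, low_N, 502); yield_kg = 502.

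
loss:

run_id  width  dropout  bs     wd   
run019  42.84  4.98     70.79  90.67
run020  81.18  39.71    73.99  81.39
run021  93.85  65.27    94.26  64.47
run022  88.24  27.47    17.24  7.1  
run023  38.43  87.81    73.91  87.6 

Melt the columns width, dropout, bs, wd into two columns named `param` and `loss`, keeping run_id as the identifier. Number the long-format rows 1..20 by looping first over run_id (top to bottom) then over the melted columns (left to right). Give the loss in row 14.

27.47

20 rows total (5 × 4). Row 14: index ⌊(14-1)/4⌋ = 3 into run_id → run022; (14-1) mod 4 = 1 into the melted columns → dropout.
So row 14 is (run022, dropout, 27.47); loss = 27.47.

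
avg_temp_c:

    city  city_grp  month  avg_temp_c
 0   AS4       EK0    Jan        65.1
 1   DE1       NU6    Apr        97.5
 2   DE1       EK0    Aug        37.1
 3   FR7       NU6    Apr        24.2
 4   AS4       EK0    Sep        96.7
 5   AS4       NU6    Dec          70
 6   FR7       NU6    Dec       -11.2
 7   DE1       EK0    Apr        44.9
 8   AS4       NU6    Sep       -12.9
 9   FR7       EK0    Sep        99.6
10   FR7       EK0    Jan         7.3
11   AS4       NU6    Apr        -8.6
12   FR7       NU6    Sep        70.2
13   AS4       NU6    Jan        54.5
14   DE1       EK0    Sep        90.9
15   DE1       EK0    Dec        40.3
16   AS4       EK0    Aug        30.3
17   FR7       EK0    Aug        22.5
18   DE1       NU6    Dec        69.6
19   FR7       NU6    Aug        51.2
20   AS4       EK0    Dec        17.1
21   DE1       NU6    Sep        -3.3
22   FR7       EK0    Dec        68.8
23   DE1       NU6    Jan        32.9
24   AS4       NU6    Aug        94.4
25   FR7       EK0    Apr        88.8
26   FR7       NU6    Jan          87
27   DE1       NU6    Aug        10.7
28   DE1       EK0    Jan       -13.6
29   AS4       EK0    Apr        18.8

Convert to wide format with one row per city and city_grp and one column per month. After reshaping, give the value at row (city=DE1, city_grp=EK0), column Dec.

Wide layout: rows indexed by city and city_grp, columns are the 5 distinct month values (Jan, Apr, Aug, Sep, Dec).
Cell (city=DE1, city_grp=EK0, month=Dec) draws from the long row where city=DE1, city_grp=EK0 and month=Dec, which has avg_temp_c=40.3.

40.3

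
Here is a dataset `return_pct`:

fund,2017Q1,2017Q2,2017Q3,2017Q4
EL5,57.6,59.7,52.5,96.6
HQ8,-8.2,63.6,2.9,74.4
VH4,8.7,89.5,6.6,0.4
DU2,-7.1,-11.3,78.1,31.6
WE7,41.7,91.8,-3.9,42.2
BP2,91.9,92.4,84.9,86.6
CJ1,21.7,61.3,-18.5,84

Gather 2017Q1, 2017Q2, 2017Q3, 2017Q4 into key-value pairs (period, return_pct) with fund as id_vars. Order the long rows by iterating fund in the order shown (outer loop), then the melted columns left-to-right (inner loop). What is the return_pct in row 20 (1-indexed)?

42.2

28 rows total (7 × 4). Row 20: index ⌊(20-1)/4⌋ = 4 into fund → WE7; (20-1) mod 4 = 3 into the melted columns → 2017Q4.
So row 20 is (WE7, 2017Q4, 42.2); return_pct = 42.2.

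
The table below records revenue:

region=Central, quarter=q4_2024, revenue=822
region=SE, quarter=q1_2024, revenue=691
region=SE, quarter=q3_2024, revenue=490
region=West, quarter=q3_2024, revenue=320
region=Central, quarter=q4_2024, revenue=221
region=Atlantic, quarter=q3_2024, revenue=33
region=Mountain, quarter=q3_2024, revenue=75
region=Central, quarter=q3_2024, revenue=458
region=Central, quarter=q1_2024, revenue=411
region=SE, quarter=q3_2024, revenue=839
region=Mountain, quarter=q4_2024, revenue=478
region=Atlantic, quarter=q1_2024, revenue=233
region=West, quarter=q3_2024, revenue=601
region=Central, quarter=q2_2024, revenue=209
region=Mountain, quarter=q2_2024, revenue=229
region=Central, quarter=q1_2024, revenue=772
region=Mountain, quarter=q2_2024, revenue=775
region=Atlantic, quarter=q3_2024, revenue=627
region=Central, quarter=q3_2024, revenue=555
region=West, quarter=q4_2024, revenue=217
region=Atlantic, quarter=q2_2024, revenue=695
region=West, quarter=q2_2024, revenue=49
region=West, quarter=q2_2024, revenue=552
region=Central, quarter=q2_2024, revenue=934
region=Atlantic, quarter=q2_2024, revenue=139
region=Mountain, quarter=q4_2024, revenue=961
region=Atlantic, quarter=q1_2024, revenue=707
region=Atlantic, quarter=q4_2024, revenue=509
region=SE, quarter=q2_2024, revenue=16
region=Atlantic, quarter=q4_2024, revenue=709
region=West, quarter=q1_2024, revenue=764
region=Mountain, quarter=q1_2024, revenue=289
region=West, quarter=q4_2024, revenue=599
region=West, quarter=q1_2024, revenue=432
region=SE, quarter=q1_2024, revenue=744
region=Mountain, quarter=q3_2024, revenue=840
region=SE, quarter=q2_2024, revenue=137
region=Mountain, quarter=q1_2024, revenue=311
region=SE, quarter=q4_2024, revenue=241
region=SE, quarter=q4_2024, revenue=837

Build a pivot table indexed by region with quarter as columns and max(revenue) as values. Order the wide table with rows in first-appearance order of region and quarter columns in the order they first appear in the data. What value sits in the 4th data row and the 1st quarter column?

709

With rows in first-appearance order of region, row 4 is region=Atlantic. quarter columns in first-appearance order: q4_2024, q1_2024, q3_2024, q2_2024; column 1 is q4_2024.
Long rows with region=Atlantic, quarter=q4_2024: max(509, 709) = 709.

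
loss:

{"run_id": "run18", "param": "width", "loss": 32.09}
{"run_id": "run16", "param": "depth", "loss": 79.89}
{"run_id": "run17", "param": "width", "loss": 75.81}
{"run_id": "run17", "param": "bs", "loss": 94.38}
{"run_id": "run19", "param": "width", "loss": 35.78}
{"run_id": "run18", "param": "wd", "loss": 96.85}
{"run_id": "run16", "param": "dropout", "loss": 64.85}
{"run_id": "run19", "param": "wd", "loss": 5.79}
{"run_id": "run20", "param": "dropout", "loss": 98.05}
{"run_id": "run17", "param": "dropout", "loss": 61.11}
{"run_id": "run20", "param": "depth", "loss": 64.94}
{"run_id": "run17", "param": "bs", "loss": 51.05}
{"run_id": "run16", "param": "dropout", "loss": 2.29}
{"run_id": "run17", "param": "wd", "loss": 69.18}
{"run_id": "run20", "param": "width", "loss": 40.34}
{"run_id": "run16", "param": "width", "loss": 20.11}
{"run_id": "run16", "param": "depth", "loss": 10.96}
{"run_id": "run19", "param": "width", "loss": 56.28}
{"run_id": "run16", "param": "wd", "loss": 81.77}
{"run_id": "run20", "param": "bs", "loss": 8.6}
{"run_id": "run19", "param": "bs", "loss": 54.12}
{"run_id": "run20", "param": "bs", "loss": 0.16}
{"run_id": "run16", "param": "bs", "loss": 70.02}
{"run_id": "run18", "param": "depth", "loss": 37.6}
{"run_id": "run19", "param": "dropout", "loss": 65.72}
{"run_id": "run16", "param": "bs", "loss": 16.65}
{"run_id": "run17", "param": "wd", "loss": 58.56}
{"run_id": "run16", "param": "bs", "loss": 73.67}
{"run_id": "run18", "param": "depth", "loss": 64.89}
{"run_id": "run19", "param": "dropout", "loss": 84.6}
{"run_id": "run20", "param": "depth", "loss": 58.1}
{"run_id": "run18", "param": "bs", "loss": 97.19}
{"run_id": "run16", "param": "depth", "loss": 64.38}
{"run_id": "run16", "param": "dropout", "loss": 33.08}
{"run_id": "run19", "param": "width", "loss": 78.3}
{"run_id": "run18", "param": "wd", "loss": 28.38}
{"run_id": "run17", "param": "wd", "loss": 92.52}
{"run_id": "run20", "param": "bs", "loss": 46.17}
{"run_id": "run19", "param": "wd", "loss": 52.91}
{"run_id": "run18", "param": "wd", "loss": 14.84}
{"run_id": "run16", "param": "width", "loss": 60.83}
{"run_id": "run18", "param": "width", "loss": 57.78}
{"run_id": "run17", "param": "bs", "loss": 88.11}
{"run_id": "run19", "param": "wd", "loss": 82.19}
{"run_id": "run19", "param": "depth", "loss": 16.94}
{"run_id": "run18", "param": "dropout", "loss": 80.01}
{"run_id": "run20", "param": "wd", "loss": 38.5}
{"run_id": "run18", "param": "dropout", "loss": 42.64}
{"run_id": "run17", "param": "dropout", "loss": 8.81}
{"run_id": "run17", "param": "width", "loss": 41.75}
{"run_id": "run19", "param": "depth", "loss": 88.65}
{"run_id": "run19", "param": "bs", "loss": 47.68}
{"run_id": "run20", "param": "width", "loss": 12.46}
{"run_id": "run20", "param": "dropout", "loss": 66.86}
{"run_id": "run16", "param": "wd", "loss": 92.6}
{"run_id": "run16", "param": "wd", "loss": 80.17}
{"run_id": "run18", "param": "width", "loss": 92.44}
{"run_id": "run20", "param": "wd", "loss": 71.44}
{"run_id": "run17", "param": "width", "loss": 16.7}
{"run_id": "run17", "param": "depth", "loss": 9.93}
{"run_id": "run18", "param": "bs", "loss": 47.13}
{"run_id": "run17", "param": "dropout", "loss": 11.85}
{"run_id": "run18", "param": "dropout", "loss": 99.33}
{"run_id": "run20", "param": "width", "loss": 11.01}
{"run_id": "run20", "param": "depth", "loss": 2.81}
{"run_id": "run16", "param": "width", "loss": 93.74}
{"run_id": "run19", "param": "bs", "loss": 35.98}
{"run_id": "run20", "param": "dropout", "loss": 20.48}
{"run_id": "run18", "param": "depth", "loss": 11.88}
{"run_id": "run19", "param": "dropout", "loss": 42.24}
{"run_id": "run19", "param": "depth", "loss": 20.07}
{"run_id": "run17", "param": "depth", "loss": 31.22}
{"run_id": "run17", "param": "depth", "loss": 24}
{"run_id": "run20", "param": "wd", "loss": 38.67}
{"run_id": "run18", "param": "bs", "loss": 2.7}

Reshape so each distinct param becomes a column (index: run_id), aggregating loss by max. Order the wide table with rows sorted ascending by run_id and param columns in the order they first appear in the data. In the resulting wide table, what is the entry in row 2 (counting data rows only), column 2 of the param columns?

With rows sorted ascending by run_id, row 2 is run_id=run17. param columns in first-appearance order: width, depth, bs, wd, dropout; column 2 is depth.
Long rows with run_id=run17, param=depth: max(9.93, 31.22, 24) = 31.22.

31.22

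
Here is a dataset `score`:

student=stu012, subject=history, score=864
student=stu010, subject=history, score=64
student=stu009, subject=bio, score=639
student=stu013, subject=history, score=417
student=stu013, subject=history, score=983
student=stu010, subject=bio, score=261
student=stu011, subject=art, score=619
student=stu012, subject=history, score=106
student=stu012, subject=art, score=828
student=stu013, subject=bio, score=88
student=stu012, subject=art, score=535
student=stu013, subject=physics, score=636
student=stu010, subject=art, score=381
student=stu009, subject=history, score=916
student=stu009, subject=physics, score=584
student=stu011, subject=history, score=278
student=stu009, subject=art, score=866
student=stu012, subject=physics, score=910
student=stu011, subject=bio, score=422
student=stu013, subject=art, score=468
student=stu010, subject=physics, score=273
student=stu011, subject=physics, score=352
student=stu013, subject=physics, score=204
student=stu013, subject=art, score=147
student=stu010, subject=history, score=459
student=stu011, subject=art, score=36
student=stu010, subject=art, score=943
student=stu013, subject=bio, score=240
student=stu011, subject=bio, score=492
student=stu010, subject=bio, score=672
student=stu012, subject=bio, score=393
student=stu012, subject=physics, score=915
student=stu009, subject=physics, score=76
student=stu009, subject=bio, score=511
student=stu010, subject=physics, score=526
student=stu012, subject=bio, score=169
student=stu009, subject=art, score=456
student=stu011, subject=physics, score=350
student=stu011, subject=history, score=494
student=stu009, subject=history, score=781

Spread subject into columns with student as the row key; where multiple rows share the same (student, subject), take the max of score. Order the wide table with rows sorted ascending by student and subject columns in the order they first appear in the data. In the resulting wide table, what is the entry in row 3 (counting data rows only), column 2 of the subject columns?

With rows sorted ascending by student, row 3 is student=stu011. subject columns in first-appearance order: history, bio, art, physics; column 2 is bio.
Long rows with student=stu011, subject=bio: max(422, 492) = 492.

492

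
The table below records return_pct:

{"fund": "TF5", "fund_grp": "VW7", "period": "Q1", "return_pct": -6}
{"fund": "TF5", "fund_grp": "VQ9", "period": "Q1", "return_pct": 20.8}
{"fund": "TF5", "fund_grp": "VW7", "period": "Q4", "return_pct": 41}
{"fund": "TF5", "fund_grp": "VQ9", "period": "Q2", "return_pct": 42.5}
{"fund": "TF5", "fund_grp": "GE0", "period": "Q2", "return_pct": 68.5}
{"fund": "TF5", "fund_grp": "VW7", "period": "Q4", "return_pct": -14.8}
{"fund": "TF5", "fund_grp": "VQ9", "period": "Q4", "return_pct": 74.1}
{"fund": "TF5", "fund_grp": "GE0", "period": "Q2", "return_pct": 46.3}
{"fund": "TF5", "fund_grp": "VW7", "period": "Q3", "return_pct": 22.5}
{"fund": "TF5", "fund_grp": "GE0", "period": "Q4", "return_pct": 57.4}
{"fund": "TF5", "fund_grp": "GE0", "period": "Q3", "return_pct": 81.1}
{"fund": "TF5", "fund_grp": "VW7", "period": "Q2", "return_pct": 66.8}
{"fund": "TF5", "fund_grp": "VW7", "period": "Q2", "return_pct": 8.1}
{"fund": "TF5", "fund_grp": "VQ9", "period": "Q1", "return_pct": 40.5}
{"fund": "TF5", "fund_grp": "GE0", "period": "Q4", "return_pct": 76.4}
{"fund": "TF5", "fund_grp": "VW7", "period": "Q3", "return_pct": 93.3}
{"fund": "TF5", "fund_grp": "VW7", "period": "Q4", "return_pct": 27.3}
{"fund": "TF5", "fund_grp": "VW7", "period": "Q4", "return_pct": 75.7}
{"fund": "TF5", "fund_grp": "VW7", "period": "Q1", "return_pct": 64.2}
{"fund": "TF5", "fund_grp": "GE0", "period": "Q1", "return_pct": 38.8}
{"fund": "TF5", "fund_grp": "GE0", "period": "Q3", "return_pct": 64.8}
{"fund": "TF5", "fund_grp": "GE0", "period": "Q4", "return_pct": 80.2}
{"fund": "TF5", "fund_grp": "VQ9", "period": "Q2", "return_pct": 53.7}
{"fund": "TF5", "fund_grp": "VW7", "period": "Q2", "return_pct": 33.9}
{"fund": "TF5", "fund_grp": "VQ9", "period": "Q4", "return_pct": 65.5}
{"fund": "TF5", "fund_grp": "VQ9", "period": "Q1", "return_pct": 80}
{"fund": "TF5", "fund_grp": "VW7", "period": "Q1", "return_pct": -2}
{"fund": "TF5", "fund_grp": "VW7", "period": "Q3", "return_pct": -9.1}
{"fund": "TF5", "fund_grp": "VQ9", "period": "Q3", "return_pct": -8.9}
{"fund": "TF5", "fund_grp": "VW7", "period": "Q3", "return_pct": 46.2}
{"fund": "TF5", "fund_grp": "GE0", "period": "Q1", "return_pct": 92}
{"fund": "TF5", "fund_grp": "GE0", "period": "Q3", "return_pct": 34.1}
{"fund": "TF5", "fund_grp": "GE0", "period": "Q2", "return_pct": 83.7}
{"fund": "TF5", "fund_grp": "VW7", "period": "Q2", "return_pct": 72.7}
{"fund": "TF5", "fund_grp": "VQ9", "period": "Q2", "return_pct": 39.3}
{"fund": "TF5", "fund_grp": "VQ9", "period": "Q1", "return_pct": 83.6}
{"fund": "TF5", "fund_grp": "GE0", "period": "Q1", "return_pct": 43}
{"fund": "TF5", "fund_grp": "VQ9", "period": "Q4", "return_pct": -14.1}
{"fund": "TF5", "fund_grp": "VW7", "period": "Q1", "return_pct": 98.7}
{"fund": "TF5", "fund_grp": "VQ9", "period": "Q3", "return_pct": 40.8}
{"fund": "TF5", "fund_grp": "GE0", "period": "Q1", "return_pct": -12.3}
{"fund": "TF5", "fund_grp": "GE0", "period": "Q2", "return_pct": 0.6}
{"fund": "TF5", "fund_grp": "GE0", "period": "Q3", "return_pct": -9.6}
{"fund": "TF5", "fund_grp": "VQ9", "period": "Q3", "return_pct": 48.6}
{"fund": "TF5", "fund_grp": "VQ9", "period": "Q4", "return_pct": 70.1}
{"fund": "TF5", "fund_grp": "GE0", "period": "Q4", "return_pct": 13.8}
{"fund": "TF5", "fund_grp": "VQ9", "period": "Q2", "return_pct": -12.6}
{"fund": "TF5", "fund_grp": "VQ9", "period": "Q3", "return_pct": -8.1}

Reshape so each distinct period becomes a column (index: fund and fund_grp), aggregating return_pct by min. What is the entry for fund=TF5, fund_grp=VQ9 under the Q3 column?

Rows with fund=TF5, fund_grp=VQ9 and period=Q3: return_pct values are -8.9, 40.8, 48.6, -8.1.
min(-8.9, 40.8, 48.6, -8.1) = -8.9.

-8.9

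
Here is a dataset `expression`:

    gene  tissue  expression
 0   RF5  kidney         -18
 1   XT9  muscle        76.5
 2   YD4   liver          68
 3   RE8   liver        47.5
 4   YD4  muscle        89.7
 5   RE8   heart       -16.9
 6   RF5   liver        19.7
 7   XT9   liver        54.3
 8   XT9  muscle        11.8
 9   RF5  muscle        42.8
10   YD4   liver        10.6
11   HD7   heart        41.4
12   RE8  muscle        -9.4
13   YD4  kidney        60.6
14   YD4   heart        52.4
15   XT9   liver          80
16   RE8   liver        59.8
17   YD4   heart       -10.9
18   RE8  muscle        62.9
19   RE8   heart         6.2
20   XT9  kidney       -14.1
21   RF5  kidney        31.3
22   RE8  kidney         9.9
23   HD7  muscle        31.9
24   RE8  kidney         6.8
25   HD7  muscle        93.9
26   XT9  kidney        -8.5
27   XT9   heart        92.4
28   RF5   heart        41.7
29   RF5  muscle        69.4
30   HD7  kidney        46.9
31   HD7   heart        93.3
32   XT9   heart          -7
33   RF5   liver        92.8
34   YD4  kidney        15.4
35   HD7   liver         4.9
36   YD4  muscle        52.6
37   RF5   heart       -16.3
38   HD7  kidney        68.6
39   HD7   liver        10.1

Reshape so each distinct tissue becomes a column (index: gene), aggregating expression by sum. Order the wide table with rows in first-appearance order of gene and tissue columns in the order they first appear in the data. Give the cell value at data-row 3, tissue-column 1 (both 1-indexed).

With rows in first-appearance order of gene, row 3 is gene=YD4. tissue columns in first-appearance order: kidney, muscle, liver, heart; column 1 is kidney.
Long rows with gene=YD4, tissue=kidney: 60.6 + 15.4 = 76.

76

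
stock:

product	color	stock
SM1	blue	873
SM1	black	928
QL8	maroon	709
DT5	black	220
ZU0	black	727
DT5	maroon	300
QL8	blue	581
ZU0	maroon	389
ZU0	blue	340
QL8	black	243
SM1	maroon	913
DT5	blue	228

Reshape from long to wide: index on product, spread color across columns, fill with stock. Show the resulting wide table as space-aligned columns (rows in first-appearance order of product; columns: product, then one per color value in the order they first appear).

Columns: product plus the 3 distinct color values (blue, black, maroon).
For example, row SM1 column blue takes stock=873 from the long row (SM1, blue).

product  blue  black  maroon
SM1      873   928    913   
QL8      581   243    709   
DT5      228   220    300   
ZU0      340   727    389   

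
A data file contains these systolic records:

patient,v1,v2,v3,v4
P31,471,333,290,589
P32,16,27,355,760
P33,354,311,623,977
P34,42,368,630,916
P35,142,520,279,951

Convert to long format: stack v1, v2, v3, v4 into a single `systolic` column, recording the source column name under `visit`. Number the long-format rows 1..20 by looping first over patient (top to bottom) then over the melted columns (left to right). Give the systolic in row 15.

20 rows total (5 × 4). Row 15: index ⌊(15-1)/4⌋ = 3 into patient → P34; (15-1) mod 4 = 2 into the melted columns → v3.
So row 15 is (P34, v3, 630); systolic = 630.

630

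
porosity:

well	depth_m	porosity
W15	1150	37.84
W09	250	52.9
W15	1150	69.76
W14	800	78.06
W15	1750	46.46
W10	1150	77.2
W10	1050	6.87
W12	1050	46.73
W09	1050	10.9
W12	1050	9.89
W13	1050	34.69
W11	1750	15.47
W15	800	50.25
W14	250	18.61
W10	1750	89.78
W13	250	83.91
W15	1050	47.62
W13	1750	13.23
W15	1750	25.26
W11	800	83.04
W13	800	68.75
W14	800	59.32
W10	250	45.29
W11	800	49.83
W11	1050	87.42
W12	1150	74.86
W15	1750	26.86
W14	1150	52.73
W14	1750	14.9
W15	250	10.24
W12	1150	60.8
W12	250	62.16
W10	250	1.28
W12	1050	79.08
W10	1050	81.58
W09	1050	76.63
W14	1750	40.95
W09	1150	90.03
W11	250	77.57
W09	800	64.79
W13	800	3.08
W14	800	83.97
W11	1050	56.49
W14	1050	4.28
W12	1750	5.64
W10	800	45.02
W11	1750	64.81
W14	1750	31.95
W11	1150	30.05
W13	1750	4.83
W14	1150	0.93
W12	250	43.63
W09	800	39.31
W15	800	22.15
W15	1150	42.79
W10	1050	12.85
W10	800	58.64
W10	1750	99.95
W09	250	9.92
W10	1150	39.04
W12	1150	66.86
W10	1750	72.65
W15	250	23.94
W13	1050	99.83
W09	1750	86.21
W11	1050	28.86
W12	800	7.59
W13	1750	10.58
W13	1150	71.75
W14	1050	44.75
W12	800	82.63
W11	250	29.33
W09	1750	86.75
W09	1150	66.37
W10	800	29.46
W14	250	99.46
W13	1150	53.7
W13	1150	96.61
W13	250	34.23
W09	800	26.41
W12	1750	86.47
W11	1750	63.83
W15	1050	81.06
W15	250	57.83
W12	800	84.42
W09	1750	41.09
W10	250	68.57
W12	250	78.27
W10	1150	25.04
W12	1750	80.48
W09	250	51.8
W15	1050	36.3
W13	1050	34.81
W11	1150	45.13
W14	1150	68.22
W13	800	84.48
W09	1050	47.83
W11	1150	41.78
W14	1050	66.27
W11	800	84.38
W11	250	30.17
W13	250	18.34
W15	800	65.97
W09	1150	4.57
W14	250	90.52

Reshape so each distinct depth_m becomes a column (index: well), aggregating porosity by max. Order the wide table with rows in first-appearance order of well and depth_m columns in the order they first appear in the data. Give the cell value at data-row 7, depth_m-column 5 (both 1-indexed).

With rows in first-appearance order of well, row 7 is well=W11. depth_m columns in first-appearance order: 1150, 250, 800, 1750, 1050; column 5 is 1050.
Long rows with well=W11, depth_m=1050: max(87.42, 56.49, 28.86) = 87.42.

87.42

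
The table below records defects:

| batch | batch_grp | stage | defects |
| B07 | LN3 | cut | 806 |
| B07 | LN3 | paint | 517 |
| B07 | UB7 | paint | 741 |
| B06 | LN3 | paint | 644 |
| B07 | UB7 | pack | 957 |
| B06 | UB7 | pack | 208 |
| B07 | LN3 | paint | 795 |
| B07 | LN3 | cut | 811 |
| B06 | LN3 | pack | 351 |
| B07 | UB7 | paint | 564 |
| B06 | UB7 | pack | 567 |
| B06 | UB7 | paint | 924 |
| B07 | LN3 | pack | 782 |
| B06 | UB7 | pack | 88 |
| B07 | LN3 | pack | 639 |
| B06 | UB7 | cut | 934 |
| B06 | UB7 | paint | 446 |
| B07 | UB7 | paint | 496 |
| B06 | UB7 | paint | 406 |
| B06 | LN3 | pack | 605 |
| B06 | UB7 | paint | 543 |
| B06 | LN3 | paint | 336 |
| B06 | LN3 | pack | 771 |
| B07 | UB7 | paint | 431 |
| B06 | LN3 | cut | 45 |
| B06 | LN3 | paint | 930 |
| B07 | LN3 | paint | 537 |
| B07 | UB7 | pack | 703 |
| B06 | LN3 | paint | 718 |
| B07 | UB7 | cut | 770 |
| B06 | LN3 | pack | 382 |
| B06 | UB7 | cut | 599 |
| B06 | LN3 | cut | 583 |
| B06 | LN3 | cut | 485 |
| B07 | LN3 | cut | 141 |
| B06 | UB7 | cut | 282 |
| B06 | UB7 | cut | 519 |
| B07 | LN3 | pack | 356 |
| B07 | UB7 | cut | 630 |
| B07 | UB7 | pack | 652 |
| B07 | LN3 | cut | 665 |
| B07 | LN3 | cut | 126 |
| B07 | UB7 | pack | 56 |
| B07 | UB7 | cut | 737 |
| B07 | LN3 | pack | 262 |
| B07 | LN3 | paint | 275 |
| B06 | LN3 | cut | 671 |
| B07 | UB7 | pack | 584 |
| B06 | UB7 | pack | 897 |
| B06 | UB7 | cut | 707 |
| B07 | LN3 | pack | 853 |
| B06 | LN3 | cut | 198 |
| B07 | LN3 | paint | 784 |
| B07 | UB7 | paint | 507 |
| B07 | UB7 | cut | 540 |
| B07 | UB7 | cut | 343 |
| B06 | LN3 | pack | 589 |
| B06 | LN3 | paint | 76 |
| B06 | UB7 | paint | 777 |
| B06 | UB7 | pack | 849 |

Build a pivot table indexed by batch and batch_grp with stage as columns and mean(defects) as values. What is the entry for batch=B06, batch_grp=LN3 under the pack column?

539.60

Rows with batch=B06, batch_grp=LN3 and stage=pack: defects values are 351, 605, 771, 382, 589.
(351 + 605 + 771 + 382 + 589) / 5 = 539.60.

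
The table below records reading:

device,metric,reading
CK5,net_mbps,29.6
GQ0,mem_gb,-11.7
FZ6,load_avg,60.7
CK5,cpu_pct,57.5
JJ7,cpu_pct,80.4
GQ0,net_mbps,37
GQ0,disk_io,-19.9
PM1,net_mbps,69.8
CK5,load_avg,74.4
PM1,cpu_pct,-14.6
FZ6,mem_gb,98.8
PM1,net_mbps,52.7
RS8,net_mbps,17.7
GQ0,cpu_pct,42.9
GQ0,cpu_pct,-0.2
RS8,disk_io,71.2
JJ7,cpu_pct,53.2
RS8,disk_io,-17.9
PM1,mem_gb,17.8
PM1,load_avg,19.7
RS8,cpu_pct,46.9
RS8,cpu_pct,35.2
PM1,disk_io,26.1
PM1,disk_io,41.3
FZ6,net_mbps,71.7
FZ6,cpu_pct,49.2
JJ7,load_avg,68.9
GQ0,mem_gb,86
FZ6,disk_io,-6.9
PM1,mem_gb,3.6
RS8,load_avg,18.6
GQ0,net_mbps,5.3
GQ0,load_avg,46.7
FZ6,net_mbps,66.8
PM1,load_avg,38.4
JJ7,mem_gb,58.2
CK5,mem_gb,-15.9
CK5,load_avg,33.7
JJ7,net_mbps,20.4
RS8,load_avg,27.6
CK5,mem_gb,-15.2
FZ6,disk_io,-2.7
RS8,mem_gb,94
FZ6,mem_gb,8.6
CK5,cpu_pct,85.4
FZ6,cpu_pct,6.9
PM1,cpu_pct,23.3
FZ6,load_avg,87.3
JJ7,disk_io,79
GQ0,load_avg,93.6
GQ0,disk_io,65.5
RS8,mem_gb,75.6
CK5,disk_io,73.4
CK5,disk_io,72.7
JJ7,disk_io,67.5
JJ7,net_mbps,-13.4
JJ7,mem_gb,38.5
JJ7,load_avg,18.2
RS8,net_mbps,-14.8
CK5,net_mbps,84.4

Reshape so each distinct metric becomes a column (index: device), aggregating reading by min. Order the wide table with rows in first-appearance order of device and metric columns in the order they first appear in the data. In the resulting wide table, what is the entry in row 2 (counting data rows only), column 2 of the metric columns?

-11.7

With rows in first-appearance order of device, row 2 is device=GQ0. metric columns in first-appearance order: net_mbps, mem_gb, load_avg, cpu_pct, disk_io; column 2 is mem_gb.
Long rows with device=GQ0, metric=mem_gb: min(-11.7, 86) = -11.7.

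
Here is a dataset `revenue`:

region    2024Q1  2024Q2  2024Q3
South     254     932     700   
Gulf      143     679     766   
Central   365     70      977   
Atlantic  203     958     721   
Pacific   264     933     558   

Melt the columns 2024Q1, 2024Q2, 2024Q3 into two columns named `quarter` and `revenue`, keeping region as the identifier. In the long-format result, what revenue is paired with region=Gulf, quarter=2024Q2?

679

Unpivoting turns each (region, wide-column) pair into one long row.
The wide cell at row Gulf, column 2024Q2 holds 679, so the long row (Gulf, 2024Q2) has revenue=679.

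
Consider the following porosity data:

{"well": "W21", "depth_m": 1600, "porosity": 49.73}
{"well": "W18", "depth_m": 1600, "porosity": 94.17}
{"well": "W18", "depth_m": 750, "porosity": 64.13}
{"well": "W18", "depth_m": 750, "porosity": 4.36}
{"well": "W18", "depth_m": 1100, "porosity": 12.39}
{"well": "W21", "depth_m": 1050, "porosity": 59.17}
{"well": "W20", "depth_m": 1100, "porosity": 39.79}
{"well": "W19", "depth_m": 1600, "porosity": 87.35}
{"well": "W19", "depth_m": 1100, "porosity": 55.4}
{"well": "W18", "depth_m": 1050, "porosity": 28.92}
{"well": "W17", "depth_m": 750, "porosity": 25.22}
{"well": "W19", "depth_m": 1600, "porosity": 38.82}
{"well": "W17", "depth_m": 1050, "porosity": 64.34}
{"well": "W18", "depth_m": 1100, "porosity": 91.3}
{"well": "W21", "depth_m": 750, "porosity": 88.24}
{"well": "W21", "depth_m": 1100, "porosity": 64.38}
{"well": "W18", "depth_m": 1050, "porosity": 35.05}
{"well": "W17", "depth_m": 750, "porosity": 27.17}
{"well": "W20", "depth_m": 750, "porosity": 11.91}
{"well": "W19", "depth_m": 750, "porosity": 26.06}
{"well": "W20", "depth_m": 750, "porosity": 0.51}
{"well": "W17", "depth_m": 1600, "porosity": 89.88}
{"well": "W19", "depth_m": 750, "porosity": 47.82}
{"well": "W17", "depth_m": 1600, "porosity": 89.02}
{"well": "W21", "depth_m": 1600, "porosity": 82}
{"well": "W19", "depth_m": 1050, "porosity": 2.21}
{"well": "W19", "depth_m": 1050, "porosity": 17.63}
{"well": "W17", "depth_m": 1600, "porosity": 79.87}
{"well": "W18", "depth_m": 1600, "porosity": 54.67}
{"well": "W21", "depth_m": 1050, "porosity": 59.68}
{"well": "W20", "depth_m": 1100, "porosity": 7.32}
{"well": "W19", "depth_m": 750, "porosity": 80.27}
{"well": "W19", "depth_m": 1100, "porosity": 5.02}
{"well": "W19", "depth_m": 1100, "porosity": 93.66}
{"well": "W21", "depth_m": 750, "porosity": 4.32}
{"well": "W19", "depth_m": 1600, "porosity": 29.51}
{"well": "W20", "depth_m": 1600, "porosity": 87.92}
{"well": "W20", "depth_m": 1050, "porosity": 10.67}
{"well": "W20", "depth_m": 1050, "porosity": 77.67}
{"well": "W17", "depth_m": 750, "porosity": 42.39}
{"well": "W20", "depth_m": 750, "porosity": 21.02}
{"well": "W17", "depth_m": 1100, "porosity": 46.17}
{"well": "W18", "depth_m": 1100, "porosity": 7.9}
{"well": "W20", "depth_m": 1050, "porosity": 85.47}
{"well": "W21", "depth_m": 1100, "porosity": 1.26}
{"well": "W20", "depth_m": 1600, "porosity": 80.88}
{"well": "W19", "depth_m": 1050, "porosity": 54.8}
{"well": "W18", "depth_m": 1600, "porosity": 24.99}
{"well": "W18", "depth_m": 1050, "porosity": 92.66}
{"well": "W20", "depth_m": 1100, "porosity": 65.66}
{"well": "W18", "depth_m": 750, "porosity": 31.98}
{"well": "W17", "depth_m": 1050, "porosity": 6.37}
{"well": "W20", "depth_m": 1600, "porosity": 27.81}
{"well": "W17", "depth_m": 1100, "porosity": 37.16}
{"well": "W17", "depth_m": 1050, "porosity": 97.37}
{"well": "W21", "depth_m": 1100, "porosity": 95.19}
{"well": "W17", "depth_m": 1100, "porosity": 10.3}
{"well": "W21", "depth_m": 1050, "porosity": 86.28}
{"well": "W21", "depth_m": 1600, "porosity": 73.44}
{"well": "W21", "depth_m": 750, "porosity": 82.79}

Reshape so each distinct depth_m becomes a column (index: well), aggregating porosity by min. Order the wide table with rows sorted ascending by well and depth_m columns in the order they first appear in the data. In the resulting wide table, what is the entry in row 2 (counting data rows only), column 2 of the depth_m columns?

4.36

With rows sorted ascending by well, row 2 is well=W18. depth_m columns in first-appearance order: 1600, 750, 1100, 1050; column 2 is 750.
Long rows with well=W18, depth_m=750: min(64.13, 4.36, 31.98) = 4.36.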